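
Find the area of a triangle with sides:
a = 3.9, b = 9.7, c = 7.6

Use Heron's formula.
s = (3.9 + 9.7 + 7.6)/2 = 21.2/2 = 10.6
s − a = 6.7, s − b = 0.9, s − c = 3
s(s−a)(s−b)(s−c) = 10.6·6.7·0.9·3 ≈ 191.754
Area = √191.754 ≈ 13.8475

Area = 13.85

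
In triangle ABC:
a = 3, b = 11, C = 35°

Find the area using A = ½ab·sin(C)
A = ½·a·b·sin(C) = ½·3·11·sin(35°)
sin(35°) ≈ 0.573576
A ≈ ½·33·0.573576 = 16.5·0.573576 ≈ 9.46401

Area = 9.464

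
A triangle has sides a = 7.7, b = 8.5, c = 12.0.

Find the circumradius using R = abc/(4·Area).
First find the area with Heron's formula.
s = (7.7 + 8.5 + 12.0)/2 = 14.1
Area = √(s(s−a)(s−b)(s−c)) = √(14.1·6.4·5.6·2.1) ≈ √1061.22 ≈ 32.5764
abc = 7.7·8.5·12.0 = 785.4
R = abc/(4·Area) ≈ 785.4/(4·32.5764) = 785.4/130.306 ≈ 6.02737

R = 6.027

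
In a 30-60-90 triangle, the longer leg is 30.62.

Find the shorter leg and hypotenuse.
In a 30-60-90 triangle the sides are in ratio 1 : √3 : 2, so short leg = long leg/√3 and hypotenuse = 2·(short leg).
Short leg = 30.62/√3 ≈ 30.62/1.73205 ≈ 17.6785
Hypotenuse = 2·17.6785 ≈ 35.3569

Short leg = 17.68, Hypotenuse = 35.36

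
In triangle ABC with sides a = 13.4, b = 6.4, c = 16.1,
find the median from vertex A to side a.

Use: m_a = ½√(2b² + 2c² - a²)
m_a = ½√(2·6.4² + 2·16.1² − 13.4²) = ½√(2·40.96 + 2·259.21 − 179.56) = ½√(81.92 + 518.42 − 179.56) = ½√420.78
√420.78 ≈ 20.5129, so m_a ≈ 10.2565

m_a = 10.26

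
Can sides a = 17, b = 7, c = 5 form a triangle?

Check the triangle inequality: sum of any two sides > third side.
a + b vs c: 17 + 7 = 24 > 5  ✓
a + c vs b: 17 + 5 = 22 > 7  ✓
b + c vs a: 7 + 5 = 12 ≤ 17  ✗

No: 7 + 5 = 12 is not > 17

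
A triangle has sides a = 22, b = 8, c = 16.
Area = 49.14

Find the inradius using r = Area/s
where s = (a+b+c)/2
s = (22 + 8 + 16)/2 = 46/2 = 23
r = Area/s = 49.14/23 ≈ 2.13652

r = 2.137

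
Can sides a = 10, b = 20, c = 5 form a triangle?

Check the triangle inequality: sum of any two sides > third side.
a + b vs c: 10 + 20 = 30 > 5  ✓
a + c vs b: 10 + 5 = 15 ≤ 20  ✗
b + c vs a: 20 + 5 = 25 > 10  ✓

No: 10 + 5 = 15 is not > 20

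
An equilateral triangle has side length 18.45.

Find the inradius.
r = Area/s with s the semi-perimeter.
Area = (√3/4)·18.45² = (√3/4)·340.4025 ≈ 0.433013·340.4025 ≈ 147.399
s = 3·18.45/2 = 27.675
r ≈ 147.399/27.675 ≈ 5.32606
(Equivalently r = side/(2√3) = 18.45/3.4641 ≈ 5.32606.)

r = 5.326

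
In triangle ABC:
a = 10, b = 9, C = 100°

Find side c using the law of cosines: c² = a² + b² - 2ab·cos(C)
c² = 10² + 9² − 2·10·9·cos(100°)
cos(100°) ≈ -0.173648
c² ≈ 100 + 81 − 180·(-0.173648) ≈ 181 + 31.2567 ≈ 212.257
c ≈ √212.257 ≈ 14.569

c = 14.57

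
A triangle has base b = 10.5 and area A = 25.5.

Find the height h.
A = ½·b·h  ⇒  h = 2A/b = 2·25.5/10.5 = 51/10.5 ≈ 4.85714

h = 4.857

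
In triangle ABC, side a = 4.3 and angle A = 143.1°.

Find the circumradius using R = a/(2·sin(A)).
R = a/(2·sin(A)) = 4.3/(2·sin(143.1°))
sin(143.1°) ≈ 0.60042
R ≈ 4.3/(2·0.60042) = 4.3/1.20084 ≈ 3.58083

R = 3.581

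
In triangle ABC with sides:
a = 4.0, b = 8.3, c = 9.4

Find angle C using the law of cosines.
c² = a² + b² − 2ab·cos(C)  ⇒  cos(C) = (a² + b² − c²)/(2ab)
cos(C) = (4.0² + 8.3² − 9.4²)/(2·4.0·8.3) = (16 + 68.89 − 88.36)/66.4 = -3.47/66.4 ≈ -0.052259
C = arccos(-0.052259) ≈ 92.9956°

C = 93°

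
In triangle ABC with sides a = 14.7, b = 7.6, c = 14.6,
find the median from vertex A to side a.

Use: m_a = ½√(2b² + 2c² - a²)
m_a = ½√(2·7.6² + 2·14.6² − 14.7²) = ½√(2·57.76 + 2·213.16 − 216.09) = ½√(115.52 + 426.32 − 216.09) = ½√325.75
√325.75 ≈ 18.0485, so m_a ≈ 9.02427

m_a = 9.024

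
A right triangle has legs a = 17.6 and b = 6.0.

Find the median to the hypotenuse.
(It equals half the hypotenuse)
Hypotenuse c = √(a² + b²) = √(309.76 + 36) = √345.76 ≈ 18.5946
Median to hypotenuse = c/2 ≈ 18.5946/2 ≈ 9.29731

Median = 9.297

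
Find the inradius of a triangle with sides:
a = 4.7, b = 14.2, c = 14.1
r = Area/s where s is the semi-perimeter.
s = (4.7 + 14.2 + 14.1)/2 = 33/2 = 16.5
Area = √(s(s−a)(s−b)(s−c)) = √(16.5·11.8·2.3·2.4) ≈ √1074.74 ≈ 32.7833
r ≈ 32.7833/16.5 ≈ 1.98687

r = 1.987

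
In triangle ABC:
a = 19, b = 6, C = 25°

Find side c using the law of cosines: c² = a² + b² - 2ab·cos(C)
c² = 19² + 6² − 2·19·6·cos(25°)
cos(25°) ≈ 0.906308
c² ≈ 361 + 36 − 228·(0.906308) ≈ 397 − 206.638 ≈ 190.362
c ≈ √190.362 ≈ 13.7972

c = 13.8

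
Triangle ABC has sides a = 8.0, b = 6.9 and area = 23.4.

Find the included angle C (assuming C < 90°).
Area = ½·a·b·sin(C)  ⇒  sin(C) = 2·Area/(a·b) = 2·23.4/(8.0·6.9) = 46.8/55.2 ≈ 0.847826
C = arcsin(0.847826) ≈ 57.976° (taking the acute solution since C < 90°)

C = 57.98°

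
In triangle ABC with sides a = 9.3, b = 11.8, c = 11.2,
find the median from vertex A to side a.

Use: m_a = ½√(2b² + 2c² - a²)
m_a = ½√(2·11.8² + 2·11.2² − 9.3²) = ½√(2·139.24 + 2·125.44 − 86.49) = ½√(278.48 + 250.88 − 86.49) = ½√442.87
√442.87 ≈ 21.0445, so m_a ≈ 10.5222

m_a = 10.52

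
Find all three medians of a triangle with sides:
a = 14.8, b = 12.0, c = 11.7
Median formula: m_a = ½√(2b² + 2c² − a²) (and cyclically). a² = 219.04, b² = 144, c² = 136.89.
m_a = ½√(2·144 + 2·136.89 − 219.04) = ½√342.74 ≈ ½·18.5132 ≈ 9.25662
m_b = ½√(2·219.04 + 2·136.89 − 144) = ½√567.86 ≈ ½·23.8298 ≈ 11.9149
m_c = ½√(2·219.04 + 2·144 − 136.89) = ½√589.19 ≈ ½·24.2732 ≈ 12.1366

m_a = 9.257, m_b = 11.91, m_c = 12.14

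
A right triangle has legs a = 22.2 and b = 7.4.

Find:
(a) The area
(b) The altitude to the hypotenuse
(a) The legs are perpendicular, so Area = ½·a·b = ½·22.2·7.4 = ½·164.28 = 82.14
(b) Hypotenuse c = √(a² + b²) = √(492.84 + 54.76) = √547.6 ≈ 23.4009
    Area = ½·c·h_c  ⇒  h_c = 2·Area/c = 164.28/23.4009 ≈ 7.02026

Area = 82.14, h_c = 7.02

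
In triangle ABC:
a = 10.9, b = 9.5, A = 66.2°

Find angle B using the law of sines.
a/sin(A) = b/sin(B)  ⇒  sin(B) = b·sin(A)/a = 9.5·sin(66.2°)/10.9
sin(66.2°) ≈ 0.91496
sin(B) ≈ 9.5·0.91496/10.9 ≈ 8.69212/10.9 ≈ 0.797442
B = arcsin(0.797442) ≈ 52.8865°
(Since b ≤ a we need B ≤ A, so the obtuse alternative 180° − 52.8865° ≈ 127.113° is rejected.)

B = 52.89°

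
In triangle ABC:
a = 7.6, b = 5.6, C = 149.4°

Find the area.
Two sides and the included angle (SAS): A = ½·a·b·sin(C) = ½·7.6·5.6·sin(149.4°)
sin(149.4°) ≈ 0.509041
A ≈ ½·42.56·0.509041 = 21.28·0.509041 ≈ 10.8324

Area = 10.83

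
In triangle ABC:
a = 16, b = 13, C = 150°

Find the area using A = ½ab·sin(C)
A = ½·a·b·sin(C) = ½·16·13·sin(150°)
sin(150°) ≈ 0.5
A ≈ ½·208·0.5 = 104·0.5 ≈ 52

Area = 52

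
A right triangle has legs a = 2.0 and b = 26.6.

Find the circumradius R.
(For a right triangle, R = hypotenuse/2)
Hypotenuse c = √(a² + b²) = √(4 + 707.56) = √711.56 ≈ 26.6751
R = c/2 ≈ 26.6751/2 ≈ 13.3375

R = 13.34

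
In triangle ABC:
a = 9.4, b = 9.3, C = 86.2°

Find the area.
Two sides and the included angle (SAS): A = ½·a·b·sin(C) = ½·9.4·9.3·sin(86.2°)
sin(86.2°) ≈ 0.997801
A ≈ ½·87.42·0.997801 = 43.71·0.997801 ≈ 43.6139

Area = 43.61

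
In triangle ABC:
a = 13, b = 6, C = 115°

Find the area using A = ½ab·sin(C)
A = ½·a·b·sin(C) = ½·13·6·sin(115°)
sin(115°) ≈ 0.906308
A ≈ ½·78·0.906308 = 39·0.906308 ≈ 35.346

Area = 35.35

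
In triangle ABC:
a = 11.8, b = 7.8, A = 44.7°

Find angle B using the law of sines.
a/sin(A) = b/sin(B)  ⇒  sin(B) = b·sin(A)/a = 7.8·sin(44.7°)/11.8
sin(44.7°) ≈ 0.703395
sin(B) ≈ 7.8·0.703395/11.8 ≈ 5.48648/11.8 ≈ 0.464956
B = arcsin(0.464956) ≈ 27.7074°
(Since b ≤ a we need B ≤ A, so the obtuse alternative 180° − 27.7074° ≈ 152.293° is rejected.)

B = 27.71°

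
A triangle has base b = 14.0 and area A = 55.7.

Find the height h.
A = ½·b·h  ⇒  h = 2A/b = 2·55.7/14.0 = 111.4/14.0 ≈ 7.95714

h = 7.957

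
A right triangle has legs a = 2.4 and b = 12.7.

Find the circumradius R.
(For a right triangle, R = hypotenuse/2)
Hypotenuse c = √(a² + b²) = √(5.76 + 161.29) = √167.05 ≈ 12.9248
R = c/2 ≈ 12.9248/2 ≈ 6.46239

R = 6.462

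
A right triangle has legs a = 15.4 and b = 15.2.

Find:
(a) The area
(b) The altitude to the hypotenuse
(a) The legs are perpendicular, so Area = ½·a·b = ½·15.4·15.2 = ½·234.08 = 117.04
(b) Hypotenuse c = √(a² + b²) = √(237.16 + 231.04) = √468.2 ≈ 21.6379
    Area = ½·c·h_c  ⇒  h_c = 2·Area/c = 234.08/21.6379 ≈ 10.818

Area = 117.04, h_c = 10.82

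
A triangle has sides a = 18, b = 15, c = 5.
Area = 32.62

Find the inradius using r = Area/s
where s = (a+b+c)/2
s = (18 + 15 + 5)/2 = 38/2 = 19
r = Area/s = 32.62/19 ≈ 1.71684

r = 1.717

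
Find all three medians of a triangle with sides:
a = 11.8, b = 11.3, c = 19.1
Median formula: m_a = ½√(2b² + 2c² − a²) (and cyclically). a² = 139.24, b² = 127.69, c² = 364.81.
m_a = ½√(2·127.69 + 2·364.81 − 139.24) = ½√845.76 ≈ ½·29.082 ≈ 14.541
m_b = ½√(2·139.24 + 2·364.81 − 127.69) = ½√880.41 ≈ ½·29.6717 ≈ 14.8359
m_c = ½√(2·139.24 + 2·127.69 − 364.81) = ½√169.05 ≈ ½·13.0019 ≈ 6.50096

m_a = 14.54, m_b = 14.84, m_c = 6.501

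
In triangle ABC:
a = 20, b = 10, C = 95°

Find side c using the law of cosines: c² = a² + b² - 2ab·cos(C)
c² = 20² + 10² − 2·20·10·cos(95°)
cos(95°) ≈ -0.0871557
c² ≈ 400 + 100 − 400·(-0.0871557) ≈ 500 + 34.8623 ≈ 534.862
c ≈ √534.862 ≈ 23.1271

c = 23.13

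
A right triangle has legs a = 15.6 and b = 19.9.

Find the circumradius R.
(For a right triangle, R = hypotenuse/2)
Hypotenuse c = √(a² + b²) = √(243.36 + 396.01) = √639.37 ≈ 25.2858
R = c/2 ≈ 25.2858/2 ≈ 12.6429

R = 12.64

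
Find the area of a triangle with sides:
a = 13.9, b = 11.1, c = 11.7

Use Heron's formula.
s = (13.9 + 11.1 + 11.7)/2 = 36.7/2 = 18.35
s − a = 4.45, s − b = 7.25, s − c = 6.65
s(s−a)(s−b)(s−c) = 18.35·4.45·7.25·6.65 ≈ 3936.91
Area = √3936.91 ≈ 62.7448

Area = 62.74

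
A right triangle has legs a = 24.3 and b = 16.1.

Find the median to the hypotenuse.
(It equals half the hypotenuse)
Hypotenuse c = √(a² + b²) = √(590.49 + 259.21) = √849.7 ≈ 29.1496
Median to hypotenuse = c/2 ≈ 29.1496/2 ≈ 14.5748

Median = 14.57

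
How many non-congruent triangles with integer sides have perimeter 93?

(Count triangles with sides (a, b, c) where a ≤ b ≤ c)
Let a ≤ b ≤ c with a + b + c = 93. The only binding inequality is a + b > c, i.e. 93 − c > c, so c < 93/2; and c ≥ 93/3 since c is the largest side.
So 31 ≤ c ≤ 46. For each c, b runs from ⌈(93 − c)/2⌉ up to c (then a = 93 − b − c satisfies 1 ≤ a ≤ b automatically), giving c − ⌈(93 − c)/2⌉ + 1 choices.
Summing over c: 1 + 2 + 4 + 5 + … + 22 + 23  (16 terms, c = 31, …, 46) = 192
Check (closed form: nearest integer to p²/48 for even p, (p+3)²/48 for odd p): (93+3)²/48 = 96²/48 = 9216/48 ≈ 192.00 → 192

192 triangles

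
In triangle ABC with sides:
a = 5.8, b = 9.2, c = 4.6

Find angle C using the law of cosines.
c² = a² + b² − 2ab·cos(C)  ⇒  cos(C) = (a² + b² − c²)/(2ab)
cos(C) = (5.8² + 9.2² − 4.6²)/(2·5.8·9.2) = (33.64 + 84.64 − 21.16)/106.72 = 97.12/106.72 ≈ 0.910045
C = arccos(0.910045) ≈ 24.4884°

C = 24.49°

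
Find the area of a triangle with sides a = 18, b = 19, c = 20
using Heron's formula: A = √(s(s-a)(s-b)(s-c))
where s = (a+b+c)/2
s = (18 + 19 + 20)/2 = 57/2 = 28.5
s − a = 10.5, s − b = 9.5, s − c = 8.5
s(s−a)(s−b)(s−c) = 28.5·10.5·9.5·8.5 = 24164.4375
Area = √24164.4375 ≈ 155.449

s = 28.5, Area = 155.4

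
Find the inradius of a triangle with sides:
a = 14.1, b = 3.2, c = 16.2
r = Area/s where s is the semi-perimeter.
s = (14.1 + 3.2 + 16.2)/2 = 33.5/2 = 16.75
Area = √(s(s−a)(s−b)(s−c)) = √(16.75·2.65·13.55·0.55) ≈ √330.798 ≈ 18.1878
r ≈ 18.1878/16.75 ≈ 1.08584

r = 1.086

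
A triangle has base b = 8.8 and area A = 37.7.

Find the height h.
A = ½·b·h  ⇒  h = 2A/b = 2·37.7/8.8 = 75.4/8.8 ≈ 8.56818

h = 8.568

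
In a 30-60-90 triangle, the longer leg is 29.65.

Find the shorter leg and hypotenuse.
In a 30-60-90 triangle the sides are in ratio 1 : √3 : 2, so short leg = long leg/√3 and hypotenuse = 2·(short leg).
Short leg = 29.65/√3 ≈ 29.65/1.73205 ≈ 17.1184
Hypotenuse = 2·17.1184 ≈ 34.2369

Short leg = 17.12, Hypotenuse = 34.24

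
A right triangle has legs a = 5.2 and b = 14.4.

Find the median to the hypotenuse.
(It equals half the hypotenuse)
Hypotenuse c = √(a² + b²) = √(27.04 + 207.36) = √234.4 ≈ 15.3101
Median to hypotenuse = c/2 ≈ 15.3101/2 ≈ 7.65506

Median = 7.655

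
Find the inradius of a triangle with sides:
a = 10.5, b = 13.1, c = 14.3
r = Area/s where s is the semi-perimeter.
s = (10.5 + 13.1 + 14.3)/2 = 37.9/2 = 18.95
Area = √(s(s−a)(s−b)(s−c)) = √(18.95·8.45·5.85·4.65) ≈ √4355.87 ≈ 65.999
r ≈ 65.999/18.95 ≈ 3.4828

r = 3.483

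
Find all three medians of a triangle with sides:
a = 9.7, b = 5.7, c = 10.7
Median formula: m_a = ½√(2b² + 2c² − a²) (and cyclically). a² = 94.09, b² = 32.49, c² = 114.49.
m_a = ½√(2·32.49 + 2·114.49 − 94.09) = ½√199.87 ≈ ½·14.1375 ≈ 7.06877
m_b = ½√(2·94.09 + 2·114.49 − 32.49) = ½√384.67 ≈ ½·19.613 ≈ 9.8065
m_c = ½√(2·94.09 + 2·32.49 − 114.49) = ½√138.67 ≈ ½·11.7758 ≈ 5.88791

m_a = 7.069, m_b = 9.807, m_c = 5.888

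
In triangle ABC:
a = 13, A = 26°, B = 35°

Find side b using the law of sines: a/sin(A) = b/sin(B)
a/sin(A) = b/sin(B)  ⇒  b = a·sin(B)/sin(A) = 13·sin(35°)/sin(26°)
sin(35°) ≈ 0.573576, sin(26°) ≈ 0.438371
b ≈ 13·0.573576/0.438371 ≈ 7.45649/0.438371 ≈ 17.0095

b = 17.01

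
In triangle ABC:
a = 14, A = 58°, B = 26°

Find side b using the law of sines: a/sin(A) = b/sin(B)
a/sin(A) = b/sin(B)  ⇒  b = a·sin(B)/sin(A) = 14·sin(26°)/sin(58°)
sin(26°) ≈ 0.438371, sin(58°) ≈ 0.848048
b ≈ 14·0.438371/0.848048 ≈ 6.1372/0.848048 ≈ 7.23685

b = 7.237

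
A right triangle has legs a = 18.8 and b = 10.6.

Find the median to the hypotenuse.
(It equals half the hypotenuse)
Hypotenuse c = √(a² + b²) = √(353.44 + 112.36) = √465.8 ≈ 21.5824
Median to hypotenuse = c/2 ≈ 21.5824/2 ≈ 10.7912

Median = 10.79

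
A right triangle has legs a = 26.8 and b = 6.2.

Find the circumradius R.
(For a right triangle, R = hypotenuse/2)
Hypotenuse c = √(a² + b²) = √(718.24 + 38.44) = √756.68 ≈ 27.5078
R = c/2 ≈ 27.5078/2 ≈ 13.7539

R = 13.75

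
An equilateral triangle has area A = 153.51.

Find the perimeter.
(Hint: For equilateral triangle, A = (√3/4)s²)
A = (√3/4)s²  ⇒  s² = 4A/√3 = 4·153.51/√3 = 614.04/1.73205 ≈ 354.516
s ≈ √354.516 ≈ 18.8286
Perimeter = 3s ≈ 3·18.8286 ≈ 56.4858

Perimeter = 56.49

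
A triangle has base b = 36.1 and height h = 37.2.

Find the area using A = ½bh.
A = ½·b·h = ½·36.1·37.2 = ½·1342.92 = 671.46

Area = 671.46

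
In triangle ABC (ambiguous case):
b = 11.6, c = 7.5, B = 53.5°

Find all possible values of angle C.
b/sin(B) = c/sin(C)  ⇒  sin(C) = c·sin(B)/b = 7.5·sin(53.5°)/11.6
sin(53.5°) ≈ 0.803857
sin(C) ≈ 7.5·0.803857/11.6 ≈ 6.02893/11.6 ≈ 0.519735
Candidate 1: C₁ = arcsin(0.519735) ≈ 31.3145°  →  A = 180° − 53.5° − 31.3145° ≈ 95.1855° > 0, valid
Candidate 2: C₂ = 180° − C₁ ≈ 148.686°  →  A = 180° − 53.5° − 148.686° ≈ -22.1855° ≤ 0, not a valid triangle

C = 31.31° (one solution)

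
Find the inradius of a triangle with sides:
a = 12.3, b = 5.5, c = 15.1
r = Area/s where s is the semi-perimeter.
s = (12.3 + 5.5 + 15.1)/2 = 32.9/2 = 16.45
Area = √(s(s−a)(s−b)(s−c)) = √(16.45·4.15·10.95·1.35) ≈ √1009.16 ≈ 31.7673
r ≈ 31.7673/16.45 ≈ 1.93115

r = 1.931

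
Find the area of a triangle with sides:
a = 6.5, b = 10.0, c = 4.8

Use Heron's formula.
s = (6.5 + 10.0 + 4.8)/2 = 21.3/2 = 10.65
s − a = 4.15, s − b = 0.65, s − c = 5.85
s(s−a)(s−b)(s−c) = 10.65·4.15·0.65·5.85 ≈ 168.061
Area = √168.061 ≈ 12.9638

Area = 12.96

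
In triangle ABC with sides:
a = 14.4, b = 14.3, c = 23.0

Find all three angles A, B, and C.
Law of cosines for each angle (a² = 207.36, b² = 204.49, c² = 529):
cos(A) = (b² + c² − a²)/(2bc) = (204.49 + 529 − 207.36)/(2·14.3·23.0) = 526.13/657.8 ≈ 0.799833  ⇒  A ≈ 36.8859°
cos(B) = (a² + c² − b²)/(2ac) = (207.36 + 529 − 204.49)/(2·14.4·23.0) = 531.87/662.4 ≈ 0.802944  ⇒  B ≈ 36.5879°
cos(C) = (a² + b² − c²)/(2ab) = (207.36 + 204.49 − 529)/(2·14.4·14.3) = -117.15/411.84 ≈ -0.284455  ⇒  C ≈ 106.526°
Check: A + B + C ≈ 180°

A = 36.89°, B = 36.59°, C = 106.5°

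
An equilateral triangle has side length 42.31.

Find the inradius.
r = Area/s with s the semi-perimeter.
Area = (√3/4)·42.31² = (√3/4)·1790.1361 ≈ 0.433013·1790.1361 ≈ 775.152
s = 3·42.31/2 = 63.465
r ≈ 775.152/63.465 ≈ 12.2138
(Equivalently r = side/(2√3) = 42.31/3.4641 ≈ 12.2138.)

r = 12.21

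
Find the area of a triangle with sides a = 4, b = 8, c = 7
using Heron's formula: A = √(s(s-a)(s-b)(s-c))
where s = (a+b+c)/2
s = (4 + 8 + 7)/2 = 19/2 = 9.5
s − a = 5.5, s − b = 1.5, s − c = 2.5
s(s−a)(s−b)(s−c) = 9.5·5.5·1.5·2.5 = 195.9375
Area = √195.9375 ≈ 13.9978

s = 9.5, Area = 14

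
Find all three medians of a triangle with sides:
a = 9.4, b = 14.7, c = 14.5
Median formula: m_a = ½√(2b² + 2c² − a²) (and cyclically). a² = 88.36, b² = 216.09, c² = 210.25.
m_a = ½√(2·216.09 + 2·210.25 − 88.36) = ½√764.32 ≈ ½·27.6463 ≈ 13.8232
m_b = ½√(2·88.36 + 2·210.25 − 216.09) = ½√381.13 ≈ ½·19.5226 ≈ 9.76128
m_c = ½√(2·88.36 + 2·216.09 − 210.25) = ½√398.65 ≈ ½·19.9662 ≈ 9.98311

m_a = 13.82, m_b = 9.761, m_c = 9.983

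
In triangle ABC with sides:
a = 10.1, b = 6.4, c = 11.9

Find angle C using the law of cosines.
c² = a² + b² − 2ab·cos(C)  ⇒  cos(C) = (a² + b² − c²)/(2ab)
cos(C) = (10.1² + 6.4² − 11.9²)/(2·10.1·6.4) = (102.01 + 40.96 − 141.61)/129.28 = 1.36/129.28 ≈ 0.0105198
C = arccos(0.0105198) ≈ 89.3972°

C = 89.4°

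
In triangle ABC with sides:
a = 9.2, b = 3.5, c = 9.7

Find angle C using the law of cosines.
c² = a² + b² − 2ab·cos(C)  ⇒  cos(C) = (a² + b² − c²)/(2ab)
cos(C) = (9.2² + 3.5² − 9.7²)/(2·9.2·3.5) = (84.64 + 12.25 − 94.09)/64.4 = 2.8/64.4 ≈ 0.0434783
C = arccos(0.0434783) ≈ 87.5081°

C = 87.51°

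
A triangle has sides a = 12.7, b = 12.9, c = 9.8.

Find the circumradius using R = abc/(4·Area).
First find the area with Heron's formula.
s = (12.7 + 12.9 + 9.8)/2 = 17.7
Area = √(s(s−a)(s−b)(s−c)) = √(17.7·5·4.8·7.9) ≈ √3355.92 ≈ 57.9303
abc = 12.7·12.9·9.8 = 1605.534
R = abc/(4·Area) ≈ 1605.534/(4·57.9303) = 1605.534/231.721 ≈ 6.92873

R = 6.929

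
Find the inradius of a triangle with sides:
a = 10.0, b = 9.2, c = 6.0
r = Area/s where s is the semi-perimeter.
s = (10.0 + 9.2 + 6.0)/2 = 25.2/2 = 12.6
Area = √(s(s−a)(s−b)(s−c)) = √(12.6·2.6·3.4·6.6) ≈ √735.134 ≈ 27.1134
r ≈ 27.1134/12.6 ≈ 2.15185

r = 2.152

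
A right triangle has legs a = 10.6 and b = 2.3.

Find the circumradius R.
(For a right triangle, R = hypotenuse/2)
Hypotenuse c = √(a² + b²) = √(112.36 + 5.29) = √117.65 ≈ 10.8467
R = c/2 ≈ 10.8467/2 ≈ 5.42333

R = 5.423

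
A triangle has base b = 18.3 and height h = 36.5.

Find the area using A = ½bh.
A = ½·b·h = ½·18.3·36.5 = ½·667.95 = 333.975

Area = 333.975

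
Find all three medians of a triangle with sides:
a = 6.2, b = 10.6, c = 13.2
Median formula: m_a = ½√(2b² + 2c² − a²) (and cyclically). a² = 38.44, b² = 112.36, c² = 174.24.
m_a = ½√(2·112.36 + 2·174.24 − 38.44) = ½√534.76 ≈ ½·23.1249 ≈ 11.5624
m_b = ½√(2·38.44 + 2·174.24 − 112.36) = ½√313 ≈ ½·17.6918 ≈ 8.8459
m_c = ½√(2·38.44 + 2·112.36 − 174.24) = ½√127.36 ≈ ½·11.2854 ≈ 5.64269

m_a = 11.56, m_b = 8.846, m_c = 5.643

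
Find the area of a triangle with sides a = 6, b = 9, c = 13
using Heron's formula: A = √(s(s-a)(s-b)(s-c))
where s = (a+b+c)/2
s = (6 + 9 + 13)/2 = 28/2 = 14
s − a = 8, s − b = 5, s − c = 1
s(s−a)(s−b)(s−c) = 14·8·5·1 = 560
Area = √560 ≈ 23.6643

s = 14.0, Area = 23.66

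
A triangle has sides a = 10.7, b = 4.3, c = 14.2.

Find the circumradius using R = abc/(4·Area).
First find the area with Heron's formula.
s = (10.7 + 4.3 + 14.2)/2 = 14.6
Area = √(s(s−a)(s−b)(s−c)) = √(14.6·3.9·10.3·0.4) ≈ √234.593 ≈ 15.3164
abc = 10.7·4.3·14.2 = 653.342
R = abc/(4·Area) ≈ 653.342/(4·15.3164) = 653.342/61.2657 ≈ 10.6641

R = 10.66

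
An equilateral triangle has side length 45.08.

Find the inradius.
r = Area/s with s the semi-perimeter.
Area = (√3/4)·45.08² = (√3/4)·2032.2064 ≈ 0.433013·2032.2064 ≈ 879.971
s = 3·45.08/2 = 67.62
r ≈ 879.971/67.62 ≈ 13.0135
(Equivalently r = side/(2√3) = 45.08/3.4641 ≈ 13.0135.)

r = 13.01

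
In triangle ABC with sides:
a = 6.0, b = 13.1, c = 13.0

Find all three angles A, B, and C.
Law of cosines for each angle (a² = 36, b² = 171.61, c² = 169):
cos(A) = (b² + c² − a²)/(2bc) = (171.61 + 169 − 36)/(2·13.1·13.0) = 304.61/340.6 ≈ 0.894334  ⇒  A ≈ 26.577°
cos(B) = (a² + c² − b²)/(2ac) = (36 + 169 − 171.61)/(2·6.0·13.0) = 33.39/156 ≈ 0.214038  ⇒  B ≈ 77.6409°
cos(C) = (a² + b² − c²)/(2ab) = (36 + 171.61 − 169)/(2·6.0·13.1) = 38.61/157.2 ≈ 0.245611  ⇒  C ≈ 75.7821°
Check: A + B + C ≈ 180°

A = 26.58°, B = 77.64°, C = 75.78°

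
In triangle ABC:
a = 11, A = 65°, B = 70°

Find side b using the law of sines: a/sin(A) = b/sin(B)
a/sin(A) = b/sin(B)  ⇒  b = a·sin(B)/sin(A) = 11·sin(70°)/sin(65°)
sin(70°) ≈ 0.939693, sin(65°) ≈ 0.906308
b ≈ 11·0.939693/0.906308 ≈ 10.3366/0.906308 ≈ 11.4052

b = 11.41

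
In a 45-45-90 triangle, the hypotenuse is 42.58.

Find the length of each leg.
In a 45-45-90 triangle hypotenuse = leg·√2, so leg = hypotenuse/√2.
Leg = 42.58/√2 ≈ 42.58/1.41421 ≈ 30.1086

Each leg = 30.11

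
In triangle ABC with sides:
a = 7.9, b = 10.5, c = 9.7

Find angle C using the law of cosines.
c² = a² + b² − 2ab·cos(C)  ⇒  cos(C) = (a² + b² − c²)/(2ab)
cos(C) = (7.9² + 10.5² − 9.7²)/(2·7.9·10.5) = (62.41 + 110.25 − 94.09)/165.9 = 78.57/165.9 ≈ 0.473599
C = arccos(0.473599) ≈ 61.7319°

C = 61.73°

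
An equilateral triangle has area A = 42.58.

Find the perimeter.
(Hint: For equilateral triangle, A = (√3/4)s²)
A = (√3/4)s²  ⇒  s² = 4A/√3 = 4·42.58/√3 = 170.32/1.73205 ≈ 98.3343
s ≈ √98.3343 ≈ 9.91637
Perimeter = 3s ≈ 3·9.91637 ≈ 29.7491

Perimeter = 29.75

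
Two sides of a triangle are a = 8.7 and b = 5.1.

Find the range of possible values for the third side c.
Triangle inequality: |a − b| < c < a + b
|a − b| = |8.7 − 5.1| = 3.6
a + b = 8.7 + 5.1 = 13.8

3.6 < c < 13.8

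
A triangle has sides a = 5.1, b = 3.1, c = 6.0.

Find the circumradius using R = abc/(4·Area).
First find the area with Heron's formula.
s = (5.1 + 3.1 + 6.0)/2 = 7.1
Area = √(s(s−a)(s−b)(s−c)) = √(7.1·2·4·1.1) ≈ √62.48 ≈ 7.90443
abc = 5.1·3.1·6.0 = 94.86
R = abc/(4·Area) ≈ 94.86/(4·7.90443) = 94.86/31.6177 ≈ 3.00022

R = 3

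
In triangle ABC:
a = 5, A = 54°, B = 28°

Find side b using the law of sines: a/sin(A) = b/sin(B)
a/sin(A) = b/sin(B)  ⇒  b = a·sin(B)/sin(A) = 5·sin(28°)/sin(54°)
sin(28°) ≈ 0.469472, sin(54°) ≈ 0.809017
b ≈ 5·0.469472/0.809017 ≈ 2.34736/0.809017 ≈ 2.90149

b = 2.901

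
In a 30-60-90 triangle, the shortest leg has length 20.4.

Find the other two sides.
In a 30-60-90 triangle the sides are in ratio 1 : √3 : 2 (short leg : long leg : hypotenuse).
Long leg = 20.4·√3 ≈ 20.4·1.73205 ≈ 35.3338
Hypotenuse = 2·20.4 = 40.8

Long leg = 20.4√3 = 35.33, Hypotenuse = 40.8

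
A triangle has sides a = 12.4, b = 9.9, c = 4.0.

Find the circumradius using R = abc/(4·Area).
First find the area with Heron's formula.
s = (12.4 + 9.9 + 4.0)/2 = 13.15
Area = √(s(s−a)(s−b)(s−c)) = √(13.15·0.75·3.25·9.15) ≈ √293.286 ≈ 17.1256
abc = 12.4·9.9·4.0 = 491.04
R = abc/(4·Area) ≈ 491.04/(4·17.1256) = 491.04/68.5024 ≈ 7.16822

R = 7.168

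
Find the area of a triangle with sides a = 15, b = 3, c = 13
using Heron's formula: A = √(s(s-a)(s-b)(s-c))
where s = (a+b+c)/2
s = (15 + 3 + 13)/2 = 31/2 = 15.5
s − a = 0.5, s − b = 12.5, s − c = 2.5
s(s−a)(s−b)(s−c) = 15.5·0.5·12.5·2.5 = 242.1875
Area = √242.1875 ≈ 15.5624

s = 15.5, Area = 15.56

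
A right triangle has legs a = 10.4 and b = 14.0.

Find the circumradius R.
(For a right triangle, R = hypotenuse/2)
Hypotenuse c = √(a² + b²) = √(108.16 + 196) = √304.16 ≈ 17.4402
R = c/2 ≈ 17.4402/2 ≈ 8.72009

R = 8.72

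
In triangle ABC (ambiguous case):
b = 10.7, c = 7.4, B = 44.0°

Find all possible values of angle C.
b/sin(B) = c/sin(C)  ⇒  sin(C) = c·sin(B)/b = 7.4·sin(44.0°)/10.7
sin(44.0°) ≈ 0.694658
sin(C) ≈ 7.4·0.694658/10.7 ≈ 5.14047/10.7 ≈ 0.480418
Candidate 1: C₁ = arcsin(0.480418) ≈ 28.7127°  →  A = 180° − 44.0° − 28.7127° ≈ 107.287° > 0, valid
Candidate 2: C₂ = 180° − C₁ ≈ 151.287°  →  A = 180° − 44.0° − 151.287° ≈ -15.2873° ≤ 0, not a valid triangle

C = 28.71° (one solution)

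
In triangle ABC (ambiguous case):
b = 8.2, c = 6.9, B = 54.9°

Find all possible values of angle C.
b/sin(B) = c/sin(C)  ⇒  sin(C) = c·sin(B)/b = 6.9·sin(54.9°)/8.2
sin(54.9°) ≈ 0.81815
sin(C) ≈ 6.9·0.81815/8.2 ≈ 5.64523/8.2 ≈ 0.688443
Candidate 1: C₁ = arcsin(0.688443) ≈ 43.507°  →  A = 180° − 54.9° − 43.507° ≈ 81.593° > 0, valid
Candidate 2: C₂ = 180° − C₁ ≈ 136.493°  →  A = 180° − 54.9° − 136.493° ≈ -11.393° ≤ 0, not a valid triangle

C = 43.51° (one solution)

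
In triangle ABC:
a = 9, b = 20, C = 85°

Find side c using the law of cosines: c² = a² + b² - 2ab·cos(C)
c² = 9² + 20² − 2·9·20·cos(85°)
cos(85°) ≈ 0.0871557
c² ≈ 81 + 400 − 360·(0.0871557) ≈ 481 − 31.3761 ≈ 449.624
c ≈ √449.624 ≈ 21.2043

c = 21.2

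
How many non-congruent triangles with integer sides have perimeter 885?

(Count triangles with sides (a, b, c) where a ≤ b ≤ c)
Let a ≤ b ≤ c with a + b + c = 885. The only binding inequality is a + b > c, i.e. 885 − c > c, so c < 885/2; and c ≥ 885/3 since c is the largest side.
So 295 ≤ c ≤ 442. For each c, b runs from ⌈(885 − c)/2⌉ up to c (then a = 885 − b − c satisfies 1 ≤ a ≤ b automatically), giving c − ⌈(885 − c)/2⌉ + 1 choices.
Summing over c: 1 + 2 + 4 + 5 + … + 220 + 221  (148 terms, c = 295, …, 442) = 16428
Check (closed form: nearest integer to p²/48 for even p, (p+3)²/48 for odd p): (885+3)²/48 = 888²/48 = 788544/48 ≈ 16428.00 → 16428

16428 triangles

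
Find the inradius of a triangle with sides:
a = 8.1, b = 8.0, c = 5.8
r = Area/s where s is the semi-perimeter.
s = (8.1 + 8.0 + 5.8)/2 = 21.9/2 = 10.95
Area = √(s(s−a)(s−b)(s−c)) = √(10.95·2.85·2.95·5.15) ≈ √474.12 ≈ 21.7743
r ≈ 21.7743/10.95 ≈ 1.98852

r = 1.989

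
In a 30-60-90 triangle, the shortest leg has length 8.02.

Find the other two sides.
In a 30-60-90 triangle the sides are in ratio 1 : √3 : 2 (short leg : long leg : hypotenuse).
Long leg = 8.02·√3 ≈ 8.02·1.73205 ≈ 13.891
Hypotenuse = 2·8.02 = 16.04

Long leg = 8.02√3 = 13.89, Hypotenuse = 16.04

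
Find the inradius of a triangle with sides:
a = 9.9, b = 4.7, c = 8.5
r = Area/s where s is the semi-perimeter.
s = (9.9 + 4.7 + 8.5)/2 = 23.1/2 = 11.55
Area = √(s(s−a)(s−b)(s−c)) = √(11.55·1.65·6.85·3.05) ≈ √398.159 ≈ 19.9539
r ≈ 19.9539/11.55 ≈ 1.72761

r = 1.728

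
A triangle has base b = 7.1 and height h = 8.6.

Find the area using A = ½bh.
A = ½·b·h = ½·7.1·8.6 = ½·61.06 = 30.53

Area = 30.53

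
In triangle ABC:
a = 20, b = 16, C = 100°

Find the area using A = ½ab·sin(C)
A = ½·a·b·sin(C) = ½·20·16·sin(100°)
sin(100°) ≈ 0.984808
A ≈ ½·320·0.984808 = 160·0.984808 ≈ 157.569

Area = 157.6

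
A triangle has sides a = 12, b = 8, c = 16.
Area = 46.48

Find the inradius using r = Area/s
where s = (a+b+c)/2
s = (12 + 8 + 16)/2 = 36/2 = 18
r = Area/s = 46.48/18 ≈ 2.58222

r = 2.582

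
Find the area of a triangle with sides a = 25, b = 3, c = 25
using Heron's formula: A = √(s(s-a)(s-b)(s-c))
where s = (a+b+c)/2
s = (25 + 3 + 25)/2 = 53/2 = 26.5
s − a = 1.5, s − b = 23.5, s − c = 1.5
s(s−a)(s−b)(s−c) = 26.5·1.5·23.5·1.5 = 1401.1875
Area = √1401.1875 ≈ 37.4324

s = 26.5, Area = 37.43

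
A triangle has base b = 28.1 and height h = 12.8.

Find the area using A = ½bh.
A = ½·b·h = ½·28.1·12.8 = ½·359.68 = 179.84

Area = 179.84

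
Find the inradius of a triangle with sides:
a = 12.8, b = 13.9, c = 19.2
r = Area/s where s is the semi-perimeter.
s = (12.8 + 13.9 + 19.2)/2 = 45.9/2 = 22.95
Area = √(s(s−a)(s−b)(s−c)) = √(22.95·10.15·9.05·3.75) ≈ √7905.49 ≈ 88.9128
r ≈ 88.9128/22.95 ≈ 3.8742

r = 3.874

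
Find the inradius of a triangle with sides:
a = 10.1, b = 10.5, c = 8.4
r = Area/s where s is the semi-perimeter.
s = (10.1 + 10.5 + 8.4)/2 = 29/2 = 14.5
Area = √(s(s−a)(s−b)(s−c)) = √(14.5·4.4·4·6.1) ≈ √1556.72 ≈ 39.4553
r ≈ 39.4553/14.5 ≈ 2.72105

r = 2.721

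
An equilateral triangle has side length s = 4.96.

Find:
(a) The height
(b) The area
(a) The height splits the triangle into two 30-60-90 halves: h = s·√3/2 = 4.96·1.73205/2 ≈ 8.59097/2 ≈ 4.29549
(b) Area = (√3/4)·s² = (√3/4)·4.96² = (√3/4)·24.6016 ≈ 0.433013·24.6016 ≈ 10.6528

Height = 4.295, Area = 10.65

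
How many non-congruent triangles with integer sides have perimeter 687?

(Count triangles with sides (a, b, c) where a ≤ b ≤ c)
Let a ≤ b ≤ c with a + b + c = 687. The only binding inequality is a + b > c, i.e. 687 − c > c, so c < 687/2; and c ≥ 687/3 since c is the largest side.
So 229 ≤ c ≤ 343. For each c, b runs from ⌈(687 − c)/2⌉ up to c (then a = 687 − b − c satisfies 1 ≤ a ≤ b automatically), giving c − ⌈(687 − c)/2⌉ + 1 choices.
Summing over c: 1 + 2 + 4 + 5 + … + 170 + 172  (115 terms, c = 229, …, 343) = 9919
Check (closed form: nearest integer to p²/48 for even p, (p+3)²/48 for odd p): (687+3)²/48 = 690²/48 = 476100/48 ≈ 9918.75 → 9919

9919 triangles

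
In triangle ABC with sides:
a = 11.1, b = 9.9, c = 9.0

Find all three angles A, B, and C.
Law of cosines for each angle (a² = 123.21, b² = 98.01, c² = 81):
cos(A) = (b² + c² − a²)/(2bc) = (98.01 + 81 − 123.21)/(2·9.9·9.0) = 55.8/178.2 ≈ 0.313131  ⇒  A ≈ 71.752°
cos(B) = (a² + c² − b²)/(2ac) = (123.21 + 81 − 98.01)/(2·11.1·9.0) = 106.2/199.8 ≈ 0.531532  ⇒  B ≈ 57.891°
cos(C) = (a² + b² − c²)/(2ab) = (123.21 + 98.01 − 81)/(2·11.1·9.9) = 140.22/219.78 ≈ 0.638002  ⇒  C ≈ 50.357°
Check: A + B + C ≈ 180°

A = 71.75°, B = 57.89°, C = 50.36°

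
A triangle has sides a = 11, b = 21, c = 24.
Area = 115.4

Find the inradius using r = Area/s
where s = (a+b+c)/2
s = (11 + 21 + 24)/2 = 56/2 = 28
r = Area/s = 115.4/28 ≈ 4.12143

r = 4.121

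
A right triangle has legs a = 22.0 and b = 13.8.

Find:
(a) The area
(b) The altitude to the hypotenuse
(a) The legs are perpendicular, so Area = ½·a·b = ½·22.0·13.8 = ½·303.6 = 151.8
(b) Hypotenuse c = √(a² + b²) = √(484 + 190.44) = √674.44 ≈ 25.97
    Area = ½·c·h_c  ⇒  h_c = 2·Area/c = 303.6/25.97 ≈ 11.6904

Area = 151.8, h_c = 11.69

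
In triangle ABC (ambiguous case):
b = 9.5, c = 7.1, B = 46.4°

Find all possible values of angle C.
b/sin(B) = c/sin(C)  ⇒  sin(C) = c·sin(B)/b = 7.1·sin(46.4°)/9.5
sin(46.4°) ≈ 0.724172
sin(C) ≈ 7.1·0.724172/9.5 ≈ 5.14162/9.5 ≈ 0.541223
Candidate 1: C₁ = arcsin(0.541223) ≈ 32.7669°  →  A = 180° − 46.4° − 32.7669° ≈ 100.833° > 0, valid
Candidate 2: C₂ = 180° − C₁ ≈ 147.233°  →  A = 180° − 46.4° − 147.233° ≈ -13.6331° ≤ 0, not a valid triangle

C = 32.77° (one solution)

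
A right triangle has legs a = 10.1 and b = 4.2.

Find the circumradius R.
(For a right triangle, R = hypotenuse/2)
Hypotenuse c = √(a² + b²) = √(102.01 + 17.64) = √119.65 ≈ 10.9385
R = c/2 ≈ 10.9385/2 ≈ 5.46923

R = 5.469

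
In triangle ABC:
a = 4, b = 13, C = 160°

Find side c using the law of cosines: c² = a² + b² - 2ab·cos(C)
c² = 4² + 13² − 2·4·13·cos(160°)
cos(160°) ≈ -0.939693
c² ≈ 16 + 169 − 104·(-0.939693) ≈ 185 + 97.728 ≈ 282.728
c ≈ √282.728 ≈ 16.8145

c = 16.81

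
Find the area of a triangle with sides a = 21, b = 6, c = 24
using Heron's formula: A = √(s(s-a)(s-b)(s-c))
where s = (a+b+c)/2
s = (21 + 6 + 24)/2 = 51/2 = 25.5
s − a = 4.5, s − b = 19.5, s − c = 1.5
s(s−a)(s−b)(s−c) = 25.5·4.5·19.5·1.5 = 3356.4375
Area = √3356.4375 ≈ 57.9348

s = 25.5, Area = 57.93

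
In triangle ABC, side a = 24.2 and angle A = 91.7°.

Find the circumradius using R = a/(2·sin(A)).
R = a/(2·sin(A)) = 24.2/(2·sin(91.7°))
sin(91.7°) ≈ 0.99956
R ≈ 24.2/(2·0.99956) = 24.2/1.99912 ≈ 12.1053

R = 12.11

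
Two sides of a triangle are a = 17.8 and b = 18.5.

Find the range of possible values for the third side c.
Triangle inequality: |a − b| < c < a + b
|a − b| = |17.8 − 18.5| = 0.7
a + b = 17.8 + 18.5 = 36.3

0.7 < c < 36.3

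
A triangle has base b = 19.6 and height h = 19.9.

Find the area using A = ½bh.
A = ½·b·h = ½·19.6·19.9 = ½·390.04 = 195.02

Area = 195.02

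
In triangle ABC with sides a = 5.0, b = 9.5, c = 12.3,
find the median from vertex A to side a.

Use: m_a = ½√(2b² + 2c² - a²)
m_a = ½√(2·9.5² + 2·12.3² − 5.0²) = ½√(2·90.25 + 2·151.29 − 25) = ½√(180.5 + 302.58 − 25) = ½√458.08
√458.08 ≈ 21.4028, so m_a ≈ 10.7014

m_a = 10.7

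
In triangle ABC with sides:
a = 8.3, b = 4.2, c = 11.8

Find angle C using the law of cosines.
c² = a² + b² − 2ab·cos(C)  ⇒  cos(C) = (a² + b² − c²)/(2ab)
cos(C) = (8.3² + 4.2² − 11.8²)/(2·8.3·4.2) = (68.89 + 17.64 − 139.24)/69.72 = -52.71/69.72 ≈ -0.756024
C = arccos(-0.756024) ≈ 139.115°

C = 139.1°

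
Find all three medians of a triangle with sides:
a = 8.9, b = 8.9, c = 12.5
Median formula: m_a = ½√(2b² + 2c² − a²) (and cyclically). a² = 79.21, b² = 79.21, c² = 156.25.
m_a = ½√(2·79.21 + 2·156.25 − 79.21) = ½√391.71 ≈ ½·19.7917 ≈ 9.89583
m_b = ½√(2·79.21 + 2·156.25 − 79.21) = ½√391.71 ≈ ½·19.7917 ≈ 9.89583
m_c = ½√(2·79.21 + 2·79.21 − 156.25) = ½√160.59 ≈ ½·12.6724 ≈ 6.33621

m_a = 9.896, m_b = 9.896, m_c = 6.336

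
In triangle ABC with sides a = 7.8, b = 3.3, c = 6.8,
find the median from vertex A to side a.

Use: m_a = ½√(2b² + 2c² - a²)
m_a = ½√(2·3.3² + 2·6.8² − 7.8²) = ½√(2·10.89 + 2·46.24 − 60.84) = ½√(21.78 + 92.48 − 60.84) = ½√53.42
√53.42 ≈ 7.3089, so m_a ≈ 3.65445

m_a = 3.654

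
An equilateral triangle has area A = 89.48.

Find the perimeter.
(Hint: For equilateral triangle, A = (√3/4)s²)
A = (√3/4)s²  ⇒  s² = 4A/√3 = 4·89.48/√3 = 357.92/1.73205 ≈ 206.645
s ≈ √206.645 ≈ 14.3752
Perimeter = 3s ≈ 3·14.3752 ≈ 43.1255

Perimeter = 43.13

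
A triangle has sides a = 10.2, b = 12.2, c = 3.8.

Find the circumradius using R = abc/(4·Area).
First find the area with Heron's formula.
s = (10.2 + 12.2 + 3.8)/2 = 13.1
Area = √(s(s−a)(s−b)(s−c)) = √(13.1·2.9·0.9·9.3) ≈ √317.976 ≈ 17.8319
abc = 10.2·12.2·3.8 = 472.872
R = abc/(4·Area) ≈ 472.872/(4·17.8319) = 472.872/71.3276 ≈ 6.62958

R = 6.63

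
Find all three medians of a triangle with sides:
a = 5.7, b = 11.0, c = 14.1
Median formula: m_a = ½√(2b² + 2c² − a²) (and cyclically). a² = 32.49, b² = 121, c² = 198.81.
m_a = ½√(2·121 + 2·198.81 − 32.49) = ½√607.13 ≈ ½·24.64 ≈ 12.32
m_b = ½√(2·32.49 + 2·198.81 − 121) = ½√341.6 ≈ ½·18.4824 ≈ 9.24121
m_c = ½√(2·32.49 + 2·121 − 198.81) = ½√108.17 ≈ ½·10.4005 ≈ 5.20024

m_a = 12.32, m_b = 9.241, m_c = 5.2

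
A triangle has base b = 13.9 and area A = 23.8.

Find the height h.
A = ½·b·h  ⇒  h = 2A/b = 2·23.8/13.9 = 47.6/13.9 ≈ 3.42446

h = 3.424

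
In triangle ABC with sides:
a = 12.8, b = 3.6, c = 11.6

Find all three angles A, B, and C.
Law of cosines for each angle (a² = 163.84, b² = 12.96, c² = 134.56):
cos(A) = (b² + c² − a²)/(2bc) = (12.96 + 134.56 − 163.84)/(2·3.6·11.6) = -16.32/83.52 ≈ -0.195402  ⇒  A ≈ 101.268°
cos(B) = (a² + c² − b²)/(2ac) = (163.84 + 134.56 − 12.96)/(2·12.8·11.6) = 285.44/296.96 ≈ 0.961207  ⇒  B ≈ 16.0114°
cos(C) = (a² + b² − c²)/(2ab) = (163.84 + 12.96 − 134.56)/(2·12.8·3.6) = 42.24/92.16 ≈ 0.458333  ⇒  C ≈ 62.7204°
Check: A + B + C ≈ 180°

A = 101.3°, B = 16.01°, C = 62.72°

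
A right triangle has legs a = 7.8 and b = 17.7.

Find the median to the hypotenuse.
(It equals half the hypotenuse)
Hypotenuse c = √(a² + b²) = √(60.84 + 313.29) = √374.13 ≈ 19.3424
Median to hypotenuse = c/2 ≈ 19.3424/2 ≈ 9.67122

Median = 9.671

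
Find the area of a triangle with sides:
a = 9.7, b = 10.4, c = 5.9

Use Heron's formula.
s = (9.7 + 10.4 + 5.9)/2 = 26/2 = 13
s − a = 3.3, s − b = 2.6, s − c = 7.1
s(s−a)(s−b)(s−c) = 13·3.3·2.6·7.1 ≈ 791.934
Area = √791.934 ≈ 28.1413

Area = 28.14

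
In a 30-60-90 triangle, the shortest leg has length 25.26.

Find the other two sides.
In a 30-60-90 triangle the sides are in ratio 1 : √3 : 2 (short leg : long leg : hypotenuse).
Long leg = 25.26·√3 ≈ 25.26·1.73205 ≈ 43.7516
Hypotenuse = 2·25.26 = 50.52

Long leg = 25.26√3 = 43.75, Hypotenuse = 50.52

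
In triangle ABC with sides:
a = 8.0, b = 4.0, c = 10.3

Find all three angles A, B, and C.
Law of cosines for each angle (a² = 64, b² = 16, c² = 106.09):
cos(A) = (b² + c² − a²)/(2bc) = (16 + 106.09 − 64)/(2·4.0·10.3) = 58.09/82.4 ≈ 0.704976  ⇒  A ≈ 45.1724°
cos(B) = (a² + c² − b²)/(2ac) = (64 + 106.09 − 16)/(2·8.0·10.3) = 154.09/164.8 ≈ 0.935012  ⇒  B ≈ 20.7699°
cos(C) = (a² + b² − c²)/(2ab) = (64 + 16 − 106.09)/(2·8.0·4.0) = -26.09/64 ≈ -0.407656  ⇒  C ≈ 114.058°
Check: A + B + C ≈ 180°

A = 45.17°, B = 20.77°, C = 114.1°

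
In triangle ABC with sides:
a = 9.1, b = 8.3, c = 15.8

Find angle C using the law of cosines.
c² = a² + b² − 2ab·cos(C)  ⇒  cos(C) = (a² + b² − c²)/(2ab)
cos(C) = (9.1² + 8.3² − 15.8²)/(2·9.1·8.3) = (82.81 + 68.89 − 249.64)/151.06 = -97.94/151.06 ≈ -0.648352
C = arccos(-0.648352) ≈ 130.417°

C = 130.4°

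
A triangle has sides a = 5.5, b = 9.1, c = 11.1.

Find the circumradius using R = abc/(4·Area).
First find the area with Heron's formula.
s = (5.5 + 9.1 + 11.1)/2 = 12.85
Area = √(s(s−a)(s−b)(s−c)) = √(12.85·7.35·3.75·1.75) ≈ √619.812 ≈ 24.896
abc = 5.5·9.1·11.1 = 555.555
R = abc/(4·Area) ≈ 555.555/(4·24.896) = 555.555/99.5841 ≈ 5.57875

R = 5.579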